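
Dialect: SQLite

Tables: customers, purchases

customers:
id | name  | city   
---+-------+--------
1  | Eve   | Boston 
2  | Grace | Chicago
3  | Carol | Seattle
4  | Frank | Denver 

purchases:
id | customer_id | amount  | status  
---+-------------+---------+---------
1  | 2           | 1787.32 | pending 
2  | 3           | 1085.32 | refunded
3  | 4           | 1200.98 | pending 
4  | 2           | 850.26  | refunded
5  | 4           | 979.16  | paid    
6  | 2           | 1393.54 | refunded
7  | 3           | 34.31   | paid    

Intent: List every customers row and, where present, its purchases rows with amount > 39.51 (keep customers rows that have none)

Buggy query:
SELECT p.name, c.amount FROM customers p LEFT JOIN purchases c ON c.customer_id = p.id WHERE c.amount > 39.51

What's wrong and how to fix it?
Bug: Filtering c.amount in WHERE discards the NULL rows produced by LEFT JOIN, turning it into an inner join

Fix: Move the right-table condition into the ON clause so unmatched parents are kept

Corrected query:
SELECT p.name, c.amount FROM customers p LEFT JOIN purchases c ON c.customer_id = p.id AND c.amount > 39.51

Result:
name  | amount 
------+--------
Eve   | NULL   
Grace | 850.26 
Grace | 1393.54
Grace | 1787.32
Carol | 1085.32
Frank | 979.16 
Frank | 1200.98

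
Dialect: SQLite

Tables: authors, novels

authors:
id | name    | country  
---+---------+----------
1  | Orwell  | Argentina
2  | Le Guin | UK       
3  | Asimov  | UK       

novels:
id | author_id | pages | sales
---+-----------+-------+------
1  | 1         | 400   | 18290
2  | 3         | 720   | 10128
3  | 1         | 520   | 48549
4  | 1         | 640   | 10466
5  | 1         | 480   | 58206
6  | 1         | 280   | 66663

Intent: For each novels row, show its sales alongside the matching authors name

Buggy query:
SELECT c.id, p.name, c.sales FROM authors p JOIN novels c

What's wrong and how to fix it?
Bug: JOIN with no ON clause produces a cartesian product; every novels row pairs with every authors row

Fix: Add ON c.author_id = p.id to the JOIN

Corrected query:
SELECT c.id, p.name, c.sales FROM authors p JOIN novels c ON c.author_id = p.id

Result:
id | name   | sales
---+--------+------
1  | Orwell | 18290
2  | Asimov | 10128
3  | Orwell | 48549
4  | Orwell | 10466
5  | Orwell | 58206
6  | Orwell | 66663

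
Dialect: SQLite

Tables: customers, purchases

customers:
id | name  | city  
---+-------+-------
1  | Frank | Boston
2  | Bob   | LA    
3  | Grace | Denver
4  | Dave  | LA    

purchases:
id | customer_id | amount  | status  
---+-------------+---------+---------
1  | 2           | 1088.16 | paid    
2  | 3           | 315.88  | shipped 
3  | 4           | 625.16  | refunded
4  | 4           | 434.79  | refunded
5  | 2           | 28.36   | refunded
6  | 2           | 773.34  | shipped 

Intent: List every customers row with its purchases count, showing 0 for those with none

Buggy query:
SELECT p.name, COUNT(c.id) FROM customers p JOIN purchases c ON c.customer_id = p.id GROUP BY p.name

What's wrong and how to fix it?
Bug: INNER JOIN drops customers rows that have no matching purchases rows

Fix: Use LEFT JOIN so parents without children still appear (COUNT(c.id) gives 0)

Corrected query:
SELECT p.name, COUNT(c.id) FROM customers p LEFT JOIN purchases c ON c.customer_id = p.id GROUP BY p.name

Result:
name  | COUNT(c.id)
------+------------
Bob   | 3          
Dave  | 2          
Frank | 0          
Grace | 1          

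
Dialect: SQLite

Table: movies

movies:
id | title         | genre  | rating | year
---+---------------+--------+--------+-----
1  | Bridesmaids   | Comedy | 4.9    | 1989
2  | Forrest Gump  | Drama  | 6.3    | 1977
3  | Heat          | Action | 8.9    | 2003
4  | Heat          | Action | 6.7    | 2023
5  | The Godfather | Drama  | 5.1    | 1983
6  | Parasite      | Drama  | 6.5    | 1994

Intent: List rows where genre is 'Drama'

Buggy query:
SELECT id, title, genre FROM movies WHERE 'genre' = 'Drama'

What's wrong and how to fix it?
Bug: 'genre' in single quotes is a string literal, not the column; the comparison is literal-vs-literal and never true

Fix: Remove the quotes around the column name (or use double quotes for an identifier)

Corrected query:
SELECT id, title, genre FROM movies WHERE genre = 'Drama'

Result:
id | title         | genre
---+---------------+------
2  | Forrest Gump  | Drama
5  | The Godfather | Drama
6  | Parasite      | Drama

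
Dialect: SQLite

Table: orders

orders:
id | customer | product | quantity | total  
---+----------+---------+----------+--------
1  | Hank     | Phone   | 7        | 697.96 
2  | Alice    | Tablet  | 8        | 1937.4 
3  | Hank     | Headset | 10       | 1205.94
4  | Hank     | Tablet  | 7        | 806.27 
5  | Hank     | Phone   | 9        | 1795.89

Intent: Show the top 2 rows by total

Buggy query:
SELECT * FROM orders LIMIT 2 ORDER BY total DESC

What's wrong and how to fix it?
Bug: LIMIT must come after ORDER BY

Fix: Sort with ORDER BY, then apply LIMIT

Corrected query:
SELECT * FROM orders ORDER BY total DESC LIMIT 2

Result:
id | customer | product | quantity | total  
---+----------+---------+----------+--------
2  | Alice    | Tablet  | 8        | 1937.4 
5  | Hank     | Phone   | 9        | 1795.89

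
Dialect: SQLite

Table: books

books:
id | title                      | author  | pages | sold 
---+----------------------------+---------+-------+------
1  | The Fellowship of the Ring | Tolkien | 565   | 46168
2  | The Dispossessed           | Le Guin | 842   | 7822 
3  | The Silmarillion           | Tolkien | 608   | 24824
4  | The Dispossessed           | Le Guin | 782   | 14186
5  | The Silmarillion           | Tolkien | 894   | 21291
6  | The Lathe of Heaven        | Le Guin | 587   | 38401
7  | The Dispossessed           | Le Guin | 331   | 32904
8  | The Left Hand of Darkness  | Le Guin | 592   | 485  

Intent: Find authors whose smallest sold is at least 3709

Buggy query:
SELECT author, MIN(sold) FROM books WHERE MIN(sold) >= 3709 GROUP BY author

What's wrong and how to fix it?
Bug: MIN() in WHERE is a misuse of aggregate

Fix: Use HAVING for the per-group MIN condition

Corrected query:
SELECT author, MIN(sold) FROM books GROUP BY author HAVING MIN(sold) >= 3709

Result:
author  | MIN(sold)
--------+----------
Tolkien | 21291    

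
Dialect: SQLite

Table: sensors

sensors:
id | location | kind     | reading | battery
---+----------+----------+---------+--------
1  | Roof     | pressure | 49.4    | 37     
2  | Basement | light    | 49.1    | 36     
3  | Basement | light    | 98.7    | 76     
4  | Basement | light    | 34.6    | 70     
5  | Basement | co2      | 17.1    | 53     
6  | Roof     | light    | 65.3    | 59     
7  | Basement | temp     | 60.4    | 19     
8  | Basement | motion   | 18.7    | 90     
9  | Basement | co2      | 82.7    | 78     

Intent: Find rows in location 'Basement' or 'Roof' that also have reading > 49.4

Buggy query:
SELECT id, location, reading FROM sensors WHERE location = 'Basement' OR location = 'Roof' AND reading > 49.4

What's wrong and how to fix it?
Bug: Without parentheses, AND is evaluated before OR, so the reading filter only applies to the 'Roof' branch

Fix: Add parentheses around the OR so the AND applies to both alternatives

Corrected query:
SELECT id, location, reading FROM sensors WHERE (location = 'Basement' OR location = 'Roof') AND reading > 49.4

Result:
id | location | reading
---+----------+--------
3  | Basement | 98.7   
6  | Roof     | 65.3   
7  | Basement | 60.4   
9  | Basement | 82.7   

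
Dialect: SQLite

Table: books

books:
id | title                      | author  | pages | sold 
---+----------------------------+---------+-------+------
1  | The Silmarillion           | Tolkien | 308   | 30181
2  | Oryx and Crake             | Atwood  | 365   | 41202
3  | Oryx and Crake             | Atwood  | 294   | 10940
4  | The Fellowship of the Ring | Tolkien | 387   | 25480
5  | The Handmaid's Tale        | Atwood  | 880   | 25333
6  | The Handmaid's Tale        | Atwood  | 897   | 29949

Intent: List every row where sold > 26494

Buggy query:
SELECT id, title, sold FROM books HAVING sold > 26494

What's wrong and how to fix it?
Bug: This is a non-aggregate query (no GROUP BY, no aggregates), so in SQLite the HAVING clause is invalid here; a row-level condition belongs in WHERE

Fix: Use WHERE for row-level filtering

Corrected query:
SELECT id, title, sold FROM books WHERE sold > 26494

Result:
id | title               | sold 
---+---------------------+------
1  | The Silmarillion    | 30181
2  | Oryx and Crake      | 41202
6  | The Handmaid's Tale | 29949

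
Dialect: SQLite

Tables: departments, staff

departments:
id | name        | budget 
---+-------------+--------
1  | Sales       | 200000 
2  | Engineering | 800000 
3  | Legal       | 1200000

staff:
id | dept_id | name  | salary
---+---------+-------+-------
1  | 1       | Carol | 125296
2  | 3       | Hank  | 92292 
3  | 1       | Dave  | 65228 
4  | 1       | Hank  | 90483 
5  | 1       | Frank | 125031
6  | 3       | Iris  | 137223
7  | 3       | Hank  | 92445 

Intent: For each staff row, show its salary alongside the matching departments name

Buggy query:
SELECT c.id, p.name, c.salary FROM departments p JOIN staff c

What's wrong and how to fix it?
Bug: JOIN with no ON clause produces a cartesian product; every staff row pairs with every departments row

Fix: Add ON c.dept_id = p.id to the JOIN

Corrected query:
SELECT c.id, p.name, c.salary FROM departments p JOIN staff c ON c.dept_id = p.id

Result:
id | name  | salary
---+-------+-------
1  | Sales | 125296
2  | Legal | 92292 
3  | Sales | 65228 
4  | Sales | 90483 
5  | Sales | 125031
6  | Legal | 137223
7  | Legal | 92445 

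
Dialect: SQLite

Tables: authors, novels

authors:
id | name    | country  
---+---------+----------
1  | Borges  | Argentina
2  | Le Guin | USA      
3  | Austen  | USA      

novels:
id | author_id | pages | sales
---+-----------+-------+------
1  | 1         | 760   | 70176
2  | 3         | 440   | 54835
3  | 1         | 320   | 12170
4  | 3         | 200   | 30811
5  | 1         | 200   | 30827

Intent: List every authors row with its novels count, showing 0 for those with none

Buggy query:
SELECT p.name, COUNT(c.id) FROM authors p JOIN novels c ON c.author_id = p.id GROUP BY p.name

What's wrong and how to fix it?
Bug: An inner join excludes parents with zero children

Fix: Use LEFT JOIN so parents without children still appear (COUNT(c.id) gives 0)

Corrected query:
SELECT p.name, COUNT(c.id) FROM authors p LEFT JOIN novels c ON c.author_id = p.id GROUP BY p.name

Result:
name    | COUNT(c.id)
--------+------------
Austen  | 2          
Borges  | 3          
Le Guin | 0          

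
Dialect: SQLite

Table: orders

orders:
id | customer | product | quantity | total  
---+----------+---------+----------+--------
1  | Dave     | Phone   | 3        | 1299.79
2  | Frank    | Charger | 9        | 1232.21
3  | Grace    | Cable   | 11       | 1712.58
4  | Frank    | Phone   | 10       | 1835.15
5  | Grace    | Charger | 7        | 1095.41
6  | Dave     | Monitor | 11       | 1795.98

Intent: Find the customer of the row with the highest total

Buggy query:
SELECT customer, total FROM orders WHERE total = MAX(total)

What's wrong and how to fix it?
Bug: MAX(total) is an aggregate and cannot be used directly in WHERE

Fix: Use a subquery: WHERE total = (SELECT MAX(total) FROM orders)

Corrected query:
SELECT customer, total FROM orders WHERE total = (SELECT MAX(total) FROM orders)

Result:
customer | total  
---------+--------
Frank    | 1835.15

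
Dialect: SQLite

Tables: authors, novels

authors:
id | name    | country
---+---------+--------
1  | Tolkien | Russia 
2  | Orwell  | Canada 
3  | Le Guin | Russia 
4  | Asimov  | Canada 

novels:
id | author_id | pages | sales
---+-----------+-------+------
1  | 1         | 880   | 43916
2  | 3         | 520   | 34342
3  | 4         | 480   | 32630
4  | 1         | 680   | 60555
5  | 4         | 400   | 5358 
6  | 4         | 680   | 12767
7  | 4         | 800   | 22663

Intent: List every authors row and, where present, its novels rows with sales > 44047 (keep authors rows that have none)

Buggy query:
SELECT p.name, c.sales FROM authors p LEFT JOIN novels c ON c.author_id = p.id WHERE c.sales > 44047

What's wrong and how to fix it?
Bug: Filtering c.sales in WHERE discards the NULL rows produced by LEFT JOIN, turning it into an inner join

Fix: Move the right-table condition into the ON clause so unmatched parents are kept

Corrected query:
SELECT p.name, c.sales FROM authors p LEFT JOIN novels c ON c.author_id = p.id AND c.sales > 44047

Result:
name    | sales
--------+------
Tolkien | 60555
Orwell  | NULL 
Le Guin | NULL 
Asimov  | NULL 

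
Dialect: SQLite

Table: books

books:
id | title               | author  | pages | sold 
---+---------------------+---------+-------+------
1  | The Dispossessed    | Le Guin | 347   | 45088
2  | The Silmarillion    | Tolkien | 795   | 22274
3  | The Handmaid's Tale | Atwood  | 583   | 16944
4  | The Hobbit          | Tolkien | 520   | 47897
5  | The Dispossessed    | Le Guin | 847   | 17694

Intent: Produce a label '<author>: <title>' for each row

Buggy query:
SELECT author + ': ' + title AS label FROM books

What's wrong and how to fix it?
Bug: SQLite uses || for string concatenation; + coerces text to numbers (yielding 0)

Fix: Use the || operator for string concatenation

Corrected query:
SELECT author || ': ' || title AS label FROM books

Result:
label                      
---------------------------
Le Guin: The Dispossessed  
Tolkien: The Silmarillion  
Atwood: The Handmaid's Tale
Tolkien: The Hobbit        
Le Guin: The Dispossessed  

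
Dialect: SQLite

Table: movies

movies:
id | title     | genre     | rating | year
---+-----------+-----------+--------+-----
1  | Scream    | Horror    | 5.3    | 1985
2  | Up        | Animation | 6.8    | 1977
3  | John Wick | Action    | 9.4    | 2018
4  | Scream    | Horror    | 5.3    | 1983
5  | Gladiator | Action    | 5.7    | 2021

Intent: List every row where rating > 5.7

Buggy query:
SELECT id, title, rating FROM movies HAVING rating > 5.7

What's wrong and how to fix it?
Bug: This is a non-aggregate query (no GROUP BY, no aggregates), so in SQLite the HAVING clause is invalid here; a row-level condition belongs in WHERE

Fix: Replace HAVING with WHERE since the condition applies to individual rows

Corrected query:
SELECT id, title, rating FROM movies WHERE rating > 5.7

Result:
id | title     | rating
---+-----------+-------
2  | Up        | 6.8   
3  | John Wick | 9.4   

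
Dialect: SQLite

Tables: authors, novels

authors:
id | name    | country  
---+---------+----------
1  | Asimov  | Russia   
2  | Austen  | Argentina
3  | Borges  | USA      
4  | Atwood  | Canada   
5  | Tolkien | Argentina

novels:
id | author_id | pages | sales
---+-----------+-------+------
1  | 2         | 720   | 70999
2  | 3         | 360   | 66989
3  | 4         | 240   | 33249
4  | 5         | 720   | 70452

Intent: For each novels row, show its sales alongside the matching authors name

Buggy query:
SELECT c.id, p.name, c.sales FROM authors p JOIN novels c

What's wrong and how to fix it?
Bug: Missing join condition: each novels row is matched to all authors rows instead of just its own

Fix: Add ON c.author_id = p.id to the JOIN

Corrected query:
SELECT c.id, p.name, c.sales FROM authors p JOIN novels c ON c.author_id = p.id

Result:
id | name    | sales
---+---------+------
1  | Austen  | 70999
2  | Borges  | 66989
3  | Atwood  | 33249
4  | Tolkien | 70452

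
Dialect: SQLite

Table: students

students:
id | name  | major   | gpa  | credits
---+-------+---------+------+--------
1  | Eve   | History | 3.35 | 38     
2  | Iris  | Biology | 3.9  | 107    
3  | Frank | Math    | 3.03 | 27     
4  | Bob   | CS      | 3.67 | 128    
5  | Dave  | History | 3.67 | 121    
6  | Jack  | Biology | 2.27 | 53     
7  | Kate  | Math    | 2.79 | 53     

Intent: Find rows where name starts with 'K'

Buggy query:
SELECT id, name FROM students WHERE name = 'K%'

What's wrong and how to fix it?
Bug: Wildcards only work with LIKE; '=' treats '%' as a literal character

Fix: Replace '=' with LIKE so 'K%' is treated as a pattern

Corrected query:
SELECT id, name FROM students WHERE name LIKE 'K%'

Result:
id | name
---+-----
7  | Kate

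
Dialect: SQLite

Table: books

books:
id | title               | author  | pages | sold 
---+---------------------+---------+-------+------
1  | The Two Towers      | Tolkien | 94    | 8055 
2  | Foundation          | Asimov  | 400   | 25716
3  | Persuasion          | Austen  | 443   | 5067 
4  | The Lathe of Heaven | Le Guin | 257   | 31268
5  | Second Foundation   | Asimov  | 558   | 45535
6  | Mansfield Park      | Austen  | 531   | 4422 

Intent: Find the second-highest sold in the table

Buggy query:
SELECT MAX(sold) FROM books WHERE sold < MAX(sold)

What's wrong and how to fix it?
Bug: The inner MAX is an aggregate inside WHERE, which is not allowed

Fix: Compute the overall MAX in a subquery, then take MAX of rows below it

Corrected query:
SELECT MAX(sold) FROM books WHERE sold < (SELECT MAX(sold) FROM books)

Result:
MAX(sold)
---------
31268    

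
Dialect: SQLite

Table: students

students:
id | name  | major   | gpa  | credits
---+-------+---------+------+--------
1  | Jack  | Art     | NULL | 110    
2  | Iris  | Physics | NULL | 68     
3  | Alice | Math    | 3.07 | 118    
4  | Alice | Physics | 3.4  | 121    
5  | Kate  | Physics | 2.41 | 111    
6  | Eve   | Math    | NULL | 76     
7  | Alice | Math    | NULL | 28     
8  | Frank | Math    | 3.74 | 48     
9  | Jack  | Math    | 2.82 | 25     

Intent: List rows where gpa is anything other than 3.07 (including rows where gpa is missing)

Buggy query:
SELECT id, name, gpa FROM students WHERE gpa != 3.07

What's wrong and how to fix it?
Bug: 'gpa != 3.07' is unknown when gpa is NULL, so NULL rows are silently excluded

Fix: Add an explicit OR gpa IS NULL to include the missing-value rows

Corrected query:
SELECT id, name, gpa FROM students WHERE gpa != 3.07 OR gpa IS NULL

Result:
id | name  | gpa 
---+-------+-----
1  | Jack  | NULL
2  | Iris  | NULL
4  | Alice | 3.4 
5  | Kate  | 2.41
6  | Eve   | NULL
7  | Alice | NULL
8  | Frank | 3.74
9  | Jack  | 2.82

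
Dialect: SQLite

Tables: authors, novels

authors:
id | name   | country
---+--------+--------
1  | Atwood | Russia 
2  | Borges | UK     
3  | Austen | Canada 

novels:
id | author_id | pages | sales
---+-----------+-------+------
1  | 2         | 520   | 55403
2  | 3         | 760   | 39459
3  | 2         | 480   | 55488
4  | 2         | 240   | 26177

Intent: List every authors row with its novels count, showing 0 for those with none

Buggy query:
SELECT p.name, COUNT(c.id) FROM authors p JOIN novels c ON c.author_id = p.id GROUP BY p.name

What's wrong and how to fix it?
Bug: An inner join excludes parents with zero children

Fix: Switch to LEFT JOIN to retain unmatched parent rows

Corrected query:
SELECT p.name, COUNT(c.id) FROM authors p LEFT JOIN novels c ON c.author_id = p.id GROUP BY p.name

Result:
name   | COUNT(c.id)
-------+------------
Atwood | 0          
Austen | 1          
Borges | 3          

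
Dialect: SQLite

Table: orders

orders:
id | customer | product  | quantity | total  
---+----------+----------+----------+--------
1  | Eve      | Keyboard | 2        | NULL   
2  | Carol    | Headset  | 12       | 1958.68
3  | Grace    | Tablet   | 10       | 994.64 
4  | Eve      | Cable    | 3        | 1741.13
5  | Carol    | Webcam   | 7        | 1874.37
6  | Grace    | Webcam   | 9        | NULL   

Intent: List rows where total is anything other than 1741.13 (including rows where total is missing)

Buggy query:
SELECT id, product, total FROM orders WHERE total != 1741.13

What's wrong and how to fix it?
Bug: 'total != 1741.13' is unknown when total is NULL, so NULL rows are silently excluded

Fix: Add an explicit OR total IS NULL to include the missing-value rows

Corrected query:
SELECT id, product, total FROM orders WHERE total != 1741.13 OR total IS NULL

Result:
id | product  | total  
---+----------+--------
1  | Keyboard | NULL   
2  | Headset  | 1958.68
3  | Tablet   | 994.64 
5  | Webcam   | 1874.37
6  | Webcam   | NULL   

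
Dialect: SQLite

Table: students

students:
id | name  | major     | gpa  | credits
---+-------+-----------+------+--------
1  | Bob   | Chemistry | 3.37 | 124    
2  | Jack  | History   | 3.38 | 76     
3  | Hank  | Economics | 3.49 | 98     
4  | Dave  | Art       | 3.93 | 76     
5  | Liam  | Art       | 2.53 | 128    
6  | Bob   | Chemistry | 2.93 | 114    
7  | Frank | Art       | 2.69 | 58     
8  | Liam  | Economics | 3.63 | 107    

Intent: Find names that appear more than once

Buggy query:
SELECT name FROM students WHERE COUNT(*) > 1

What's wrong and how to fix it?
Bug: WHERE can't reference COUNT(*); aggregates are computed after WHERE

Fix: Group first, then use HAVING for the count condition

Corrected query:
SELECT name FROM students GROUP BY name HAVING COUNT(*) > 1

Result:
name
----
Bob 
Liam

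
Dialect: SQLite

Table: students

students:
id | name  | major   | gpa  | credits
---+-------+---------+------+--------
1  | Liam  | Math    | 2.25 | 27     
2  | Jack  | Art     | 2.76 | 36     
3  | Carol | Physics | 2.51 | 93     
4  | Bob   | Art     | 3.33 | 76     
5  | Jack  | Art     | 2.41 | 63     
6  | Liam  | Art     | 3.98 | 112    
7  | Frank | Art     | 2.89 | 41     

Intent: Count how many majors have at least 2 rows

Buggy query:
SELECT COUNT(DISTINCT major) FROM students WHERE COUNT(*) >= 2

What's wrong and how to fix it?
Bug: WHERE filters individual rows, not groups, so a group-level COUNT is invalid there

Fix: Group first with HAVING COUNT(*) >= 2, then COUNT the resulting groups

Corrected query:
SELECT COUNT(*) FROM (SELECT major FROM students GROUP BY major HAVING COUNT(*) >= 2)

Result:
COUNT(*)
--------
1       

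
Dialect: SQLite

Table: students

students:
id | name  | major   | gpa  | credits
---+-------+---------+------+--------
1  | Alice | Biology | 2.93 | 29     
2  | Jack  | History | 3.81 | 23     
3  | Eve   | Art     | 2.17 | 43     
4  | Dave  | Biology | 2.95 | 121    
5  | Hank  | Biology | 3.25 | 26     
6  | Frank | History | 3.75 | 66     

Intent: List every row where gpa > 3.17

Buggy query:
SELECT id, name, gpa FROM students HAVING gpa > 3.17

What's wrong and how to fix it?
Bug: HAVING filters the output of aggregation, but this query has no GROUP BY and no aggregate functions, so SQLite rejects it (HAVING clause on a non-aggregate query); the condition here is per row

Fix: Use WHERE for row-level filtering

Corrected query:
SELECT id, name, gpa FROM students WHERE gpa > 3.17

Result:
id | name  | gpa 
---+-------+-----
2  | Jack  | 3.81
5  | Hank  | 3.25
6  | Frank | 3.75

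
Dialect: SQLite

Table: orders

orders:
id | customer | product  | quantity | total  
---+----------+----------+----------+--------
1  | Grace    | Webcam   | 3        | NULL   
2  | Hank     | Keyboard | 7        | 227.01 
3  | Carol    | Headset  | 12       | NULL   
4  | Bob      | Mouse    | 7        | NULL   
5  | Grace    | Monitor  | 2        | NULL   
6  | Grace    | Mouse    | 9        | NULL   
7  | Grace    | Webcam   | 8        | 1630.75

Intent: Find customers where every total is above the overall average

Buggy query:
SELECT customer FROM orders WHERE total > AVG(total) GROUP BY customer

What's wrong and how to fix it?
Bug: WHERE evaluates per row before aggregation, so AVG() is unavailable

Fix: Use a subquery for AVG and a HAVING MIN(...) filter so the condition holds for every row in the group

Corrected query:
SELECT customer FROM orders GROUP BY customer HAVING MIN(total) > (SELECT AVG(total) FROM orders)

Result:
customer
--------
Grace   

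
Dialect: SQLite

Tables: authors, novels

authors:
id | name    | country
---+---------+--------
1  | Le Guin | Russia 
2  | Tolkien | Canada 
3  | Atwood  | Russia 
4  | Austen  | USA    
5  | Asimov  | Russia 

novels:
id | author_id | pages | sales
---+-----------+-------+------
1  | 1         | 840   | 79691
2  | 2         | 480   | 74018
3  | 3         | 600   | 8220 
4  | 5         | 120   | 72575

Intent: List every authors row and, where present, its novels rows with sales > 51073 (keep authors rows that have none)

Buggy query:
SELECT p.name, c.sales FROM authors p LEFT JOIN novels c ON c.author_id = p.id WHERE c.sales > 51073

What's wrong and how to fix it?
Bug: Filtering c.sales in WHERE discards the NULL rows produced by LEFT JOIN, turning it into an inner join

Fix: Move the right-table condition into the ON clause so unmatched parents are kept

Corrected query:
SELECT p.name, c.sales FROM authors p LEFT JOIN novels c ON c.author_id = p.id AND c.sales > 51073

Result:
name    | sales
--------+------
Le Guin | 79691
Tolkien | 74018
Atwood  | NULL 
Austen  | NULL 
Asimov  | 72575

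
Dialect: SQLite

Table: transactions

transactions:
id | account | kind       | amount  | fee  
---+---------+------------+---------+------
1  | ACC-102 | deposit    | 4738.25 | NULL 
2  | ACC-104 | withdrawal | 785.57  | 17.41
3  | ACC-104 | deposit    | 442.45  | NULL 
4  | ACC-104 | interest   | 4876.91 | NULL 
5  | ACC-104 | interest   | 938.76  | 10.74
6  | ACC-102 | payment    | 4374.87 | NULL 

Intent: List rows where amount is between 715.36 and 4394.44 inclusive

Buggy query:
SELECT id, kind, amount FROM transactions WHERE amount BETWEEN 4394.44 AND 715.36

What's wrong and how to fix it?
Bug: The bounds are reversed; BETWEEN a AND b requires a <= b to match anything

Fix: Swap the bounds so the smaller value comes first

Corrected query:
SELECT id, kind, amount FROM transactions WHERE amount BETWEEN 715.36 AND 4394.44

Result:
id | kind       | amount 
---+------------+--------
2  | withdrawal | 785.57 
5  | interest   | 938.76 
6  | payment    | 4374.87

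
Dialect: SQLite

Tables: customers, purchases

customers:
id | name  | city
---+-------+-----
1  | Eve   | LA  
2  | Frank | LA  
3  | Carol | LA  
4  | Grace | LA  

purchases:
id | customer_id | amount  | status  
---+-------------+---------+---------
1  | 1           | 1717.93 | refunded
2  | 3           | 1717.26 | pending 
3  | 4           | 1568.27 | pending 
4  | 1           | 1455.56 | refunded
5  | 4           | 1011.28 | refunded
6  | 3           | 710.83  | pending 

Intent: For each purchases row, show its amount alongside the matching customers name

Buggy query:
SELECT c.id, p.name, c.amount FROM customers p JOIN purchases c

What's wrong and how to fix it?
Bug: JOIN with no ON clause produces a cartesian product; every purchases row pairs with every customers row

Fix: Add ON c.customer_id = p.id to the JOIN

Corrected query:
SELECT c.id, p.name, c.amount FROM customers p JOIN purchases c ON c.customer_id = p.id

Result:
id | name  | amount 
---+-------+--------
1  | Eve   | 1717.93
2  | Carol | 1717.26
3  | Grace | 1568.27
4  | Eve   | 1455.56
5  | Grace | 1011.28
6  | Carol | 710.83 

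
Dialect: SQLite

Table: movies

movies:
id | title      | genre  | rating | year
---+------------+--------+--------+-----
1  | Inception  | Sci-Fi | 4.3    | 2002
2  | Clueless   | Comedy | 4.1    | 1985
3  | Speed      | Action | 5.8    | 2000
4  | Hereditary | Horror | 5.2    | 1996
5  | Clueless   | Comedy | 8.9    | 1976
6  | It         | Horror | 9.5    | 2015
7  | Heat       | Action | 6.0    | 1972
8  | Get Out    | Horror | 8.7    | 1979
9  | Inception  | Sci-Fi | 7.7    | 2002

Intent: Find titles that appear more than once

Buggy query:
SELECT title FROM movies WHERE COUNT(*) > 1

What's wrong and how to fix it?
Bug: COUNT(*) is an aggregate and cannot be used in WHERE

Fix: GROUP BY title, then filter groups with HAVING COUNT(*) > 1

Corrected query:
SELECT title FROM movies GROUP BY title HAVING COUNT(*) > 1

Result:
title    
---------
Clueless 
Inception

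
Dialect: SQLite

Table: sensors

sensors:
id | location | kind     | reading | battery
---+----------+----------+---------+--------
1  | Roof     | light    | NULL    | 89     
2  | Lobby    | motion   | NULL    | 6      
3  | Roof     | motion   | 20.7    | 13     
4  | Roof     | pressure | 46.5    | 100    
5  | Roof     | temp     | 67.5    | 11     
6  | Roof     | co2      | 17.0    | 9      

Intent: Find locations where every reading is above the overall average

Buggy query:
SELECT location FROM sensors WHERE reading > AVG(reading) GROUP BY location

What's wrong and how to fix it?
Bug: WHERE evaluates per row before aggregation, so AVG() is unavailable

Fix: Use a subquery for AVG and a HAVING MIN(...) filter so the condition holds for every row in the group

Corrected query:
SELECT location FROM sensors GROUP BY location HAVING MIN(reading) > (SELECT AVG(reading) FROM sensors)

Result:
(no rows)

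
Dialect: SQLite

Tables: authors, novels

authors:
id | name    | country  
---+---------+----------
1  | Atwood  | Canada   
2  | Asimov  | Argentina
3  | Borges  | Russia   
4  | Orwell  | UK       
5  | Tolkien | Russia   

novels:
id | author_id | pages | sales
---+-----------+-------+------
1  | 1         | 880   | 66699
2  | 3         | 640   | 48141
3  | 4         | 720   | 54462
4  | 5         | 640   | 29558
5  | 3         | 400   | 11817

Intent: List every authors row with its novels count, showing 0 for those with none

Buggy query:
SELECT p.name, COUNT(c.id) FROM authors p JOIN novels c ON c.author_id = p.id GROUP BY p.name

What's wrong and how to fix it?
Bug: An inner join excludes parents with zero children

Fix: Switch to LEFT JOIN to retain unmatched parent rows

Corrected query:
SELECT p.name, COUNT(c.id) FROM authors p LEFT JOIN novels c ON c.author_id = p.id GROUP BY p.name

Result:
name    | COUNT(c.id)
--------+------------
Asimov  | 0          
Atwood  | 1          
Borges  | 2          
Orwell  | 1          
Tolkien | 1          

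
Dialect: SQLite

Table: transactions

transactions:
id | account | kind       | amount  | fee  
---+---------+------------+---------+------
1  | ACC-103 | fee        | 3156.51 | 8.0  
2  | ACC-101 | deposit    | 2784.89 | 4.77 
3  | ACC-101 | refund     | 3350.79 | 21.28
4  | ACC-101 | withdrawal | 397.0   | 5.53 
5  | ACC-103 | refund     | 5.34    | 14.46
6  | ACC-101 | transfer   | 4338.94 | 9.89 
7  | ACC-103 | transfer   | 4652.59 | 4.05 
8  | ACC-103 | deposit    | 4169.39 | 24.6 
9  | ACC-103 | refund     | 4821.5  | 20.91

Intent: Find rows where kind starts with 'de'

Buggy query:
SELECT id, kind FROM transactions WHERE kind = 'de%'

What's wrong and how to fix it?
Bug: Wildcards only work with LIKE; '=' treats '%' as a literal character

Fix: Use LIKE for wildcard pattern matching

Corrected query:
SELECT id, kind FROM transactions WHERE kind LIKE 'de%'

Result:
id | kind   
---+--------
2  | deposit
8  | deposit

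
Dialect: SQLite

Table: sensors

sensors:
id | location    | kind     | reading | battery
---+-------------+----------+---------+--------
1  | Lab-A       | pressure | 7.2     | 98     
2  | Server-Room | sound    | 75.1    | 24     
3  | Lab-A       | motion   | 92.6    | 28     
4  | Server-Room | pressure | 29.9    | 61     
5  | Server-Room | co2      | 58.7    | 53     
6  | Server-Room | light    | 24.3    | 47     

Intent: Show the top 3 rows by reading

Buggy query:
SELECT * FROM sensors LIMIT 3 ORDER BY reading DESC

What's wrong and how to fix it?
Bug: LIMIT must come after ORDER BY

Fix: Sort with ORDER BY, then apply LIMIT

Corrected query:
SELECT * FROM sensors ORDER BY reading DESC LIMIT 3

Result:
id | location    | kind   | reading | battery
---+-------------+--------+---------+--------
3  | Lab-A       | motion | 92.6    | 28     
2  | Server-Room | sound  | 75.1    | 24     
5  | Server-Room | co2    | 58.7    | 53     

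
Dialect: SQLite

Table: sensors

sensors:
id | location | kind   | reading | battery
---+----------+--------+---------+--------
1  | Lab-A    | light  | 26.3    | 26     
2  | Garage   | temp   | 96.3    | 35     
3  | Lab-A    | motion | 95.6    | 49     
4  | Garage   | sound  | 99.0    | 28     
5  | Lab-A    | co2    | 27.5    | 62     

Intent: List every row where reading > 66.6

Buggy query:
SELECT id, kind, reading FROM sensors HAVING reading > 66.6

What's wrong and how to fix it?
Bug: This is a non-aggregate query (no GROUP BY, no aggregates), so in SQLite the HAVING clause is invalid here; a row-level condition belongs in WHERE

Fix: Use WHERE for row-level filtering

Corrected query:
SELECT id, kind, reading FROM sensors WHERE reading > 66.6

Result:
id | kind   | reading
---+--------+--------
2  | temp   | 96.3   
3  | motion | 95.6   
4  | sound  | 99     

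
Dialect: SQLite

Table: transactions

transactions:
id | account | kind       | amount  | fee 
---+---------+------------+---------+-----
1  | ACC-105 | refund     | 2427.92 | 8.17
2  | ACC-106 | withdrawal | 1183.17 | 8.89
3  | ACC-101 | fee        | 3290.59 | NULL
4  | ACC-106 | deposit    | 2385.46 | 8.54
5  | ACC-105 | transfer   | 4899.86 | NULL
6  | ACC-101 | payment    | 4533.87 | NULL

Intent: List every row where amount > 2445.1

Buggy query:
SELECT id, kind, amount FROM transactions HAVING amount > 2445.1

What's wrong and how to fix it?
Bug: This is a non-aggregate query (no GROUP BY, no aggregates), so in SQLite the HAVING clause is invalid here; a row-level condition belongs in WHERE

Fix: Use WHERE for row-level filtering

Corrected query:
SELECT id, kind, amount FROM transactions WHERE amount > 2445.1

Result:
id | kind     | amount 
---+----------+--------
3  | fee      | 3290.59
5  | transfer | 4899.86
6  | payment  | 4533.87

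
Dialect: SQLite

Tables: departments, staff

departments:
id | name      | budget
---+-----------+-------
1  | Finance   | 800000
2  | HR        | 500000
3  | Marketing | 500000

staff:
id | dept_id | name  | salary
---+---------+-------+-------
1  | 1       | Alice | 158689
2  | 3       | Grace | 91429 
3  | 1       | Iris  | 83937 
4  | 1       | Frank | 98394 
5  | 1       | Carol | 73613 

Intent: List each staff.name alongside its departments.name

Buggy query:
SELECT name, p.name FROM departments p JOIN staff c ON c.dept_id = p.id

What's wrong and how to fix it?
Bug: 'name' exists in both joined tables, so the database can't tell which one is meant

Fix: Prefix ambiguous columns with the table alias

Corrected query:
SELECT c.name, p.name FROM departments p JOIN staff c ON c.dept_id = p.id

Result:
name  | name     
------+----------
Alice | Finance  
Grace | Marketing
Iris  | Finance  
Frank | Finance  
Carol | Finance  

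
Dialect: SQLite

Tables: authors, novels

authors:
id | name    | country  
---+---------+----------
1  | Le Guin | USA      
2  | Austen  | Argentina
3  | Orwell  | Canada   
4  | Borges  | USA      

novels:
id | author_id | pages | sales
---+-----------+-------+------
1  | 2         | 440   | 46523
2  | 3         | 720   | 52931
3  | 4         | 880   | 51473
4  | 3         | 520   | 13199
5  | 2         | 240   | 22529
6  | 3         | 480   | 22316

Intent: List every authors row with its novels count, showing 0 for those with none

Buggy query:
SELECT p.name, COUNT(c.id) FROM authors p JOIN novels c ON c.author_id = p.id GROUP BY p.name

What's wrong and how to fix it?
Bug: An inner join excludes parents with zero children

Fix: Use LEFT JOIN so parents without children still appear (COUNT(c.id) gives 0)

Corrected query:
SELECT p.name, COUNT(c.id) FROM authors p LEFT JOIN novels c ON c.author_id = p.id GROUP BY p.name

Result:
name    | COUNT(c.id)
--------+------------
Austen  | 2          
Borges  | 1          
Le Guin | 0          
Orwell  | 3          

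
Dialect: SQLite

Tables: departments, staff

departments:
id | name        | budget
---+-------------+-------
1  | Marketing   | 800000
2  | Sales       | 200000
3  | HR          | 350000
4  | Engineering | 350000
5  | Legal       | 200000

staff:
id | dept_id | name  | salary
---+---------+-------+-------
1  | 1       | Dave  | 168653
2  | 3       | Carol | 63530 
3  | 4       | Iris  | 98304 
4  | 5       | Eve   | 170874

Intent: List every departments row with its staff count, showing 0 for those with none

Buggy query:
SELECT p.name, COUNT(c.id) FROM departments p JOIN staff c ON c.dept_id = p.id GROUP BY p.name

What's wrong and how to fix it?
Bug: INNER JOIN drops departments rows that have no matching staff rows

Fix: Switch to LEFT JOIN to retain unmatched parent rows

Corrected query:
SELECT p.name, COUNT(c.id) FROM departments p LEFT JOIN staff c ON c.dept_id = p.id GROUP BY p.name

Result:
name        | COUNT(c.id)
------------+------------
Engineering | 1          
HR          | 1          
Legal       | 1          
Marketing   | 1          
Sales       | 0          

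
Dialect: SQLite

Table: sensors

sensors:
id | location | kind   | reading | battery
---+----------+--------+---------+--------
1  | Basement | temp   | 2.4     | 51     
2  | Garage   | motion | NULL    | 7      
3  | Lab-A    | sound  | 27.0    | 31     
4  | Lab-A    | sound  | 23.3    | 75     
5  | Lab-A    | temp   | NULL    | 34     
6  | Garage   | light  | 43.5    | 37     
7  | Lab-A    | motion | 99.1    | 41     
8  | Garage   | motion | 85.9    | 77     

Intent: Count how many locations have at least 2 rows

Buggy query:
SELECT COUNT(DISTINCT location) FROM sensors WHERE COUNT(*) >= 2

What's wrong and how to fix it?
Bug: COUNT(*) cannot appear in WHERE; the per-group count doesn't exist yet

Fix: Group first with HAVING COUNT(*) >= 2, then COUNT the resulting groups

Corrected query:
SELECT COUNT(*) FROM (SELECT location FROM sensors GROUP BY location HAVING COUNT(*) >= 2)

Result:
COUNT(*)
--------
2       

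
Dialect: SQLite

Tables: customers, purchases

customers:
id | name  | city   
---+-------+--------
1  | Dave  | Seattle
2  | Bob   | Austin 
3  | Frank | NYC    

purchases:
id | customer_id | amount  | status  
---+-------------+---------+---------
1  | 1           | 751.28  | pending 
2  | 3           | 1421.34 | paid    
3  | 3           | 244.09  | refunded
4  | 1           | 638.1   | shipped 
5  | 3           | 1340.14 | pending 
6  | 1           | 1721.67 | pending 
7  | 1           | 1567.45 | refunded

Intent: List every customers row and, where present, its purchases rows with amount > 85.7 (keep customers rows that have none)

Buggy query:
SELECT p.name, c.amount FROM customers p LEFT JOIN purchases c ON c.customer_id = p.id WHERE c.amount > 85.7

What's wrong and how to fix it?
Bug: Filtering c.amount in WHERE discards the NULL rows produced by LEFT JOIN, turning it into an inner join

Fix: Put 'c.amount > 85.7' in the JOIN's ON clause instead of WHERE

Corrected query:
SELECT p.name, c.amount FROM customers p LEFT JOIN purchases c ON c.customer_id = p.id AND c.amount > 85.7

Result:
name  | amount 
------+--------
Dave  | 638.1  
Dave  | 751.28 
Dave  | 1567.45
Dave  | 1721.67
Bob   | NULL   
Frank | 244.09 
Frank | 1340.14
Frank | 1421.34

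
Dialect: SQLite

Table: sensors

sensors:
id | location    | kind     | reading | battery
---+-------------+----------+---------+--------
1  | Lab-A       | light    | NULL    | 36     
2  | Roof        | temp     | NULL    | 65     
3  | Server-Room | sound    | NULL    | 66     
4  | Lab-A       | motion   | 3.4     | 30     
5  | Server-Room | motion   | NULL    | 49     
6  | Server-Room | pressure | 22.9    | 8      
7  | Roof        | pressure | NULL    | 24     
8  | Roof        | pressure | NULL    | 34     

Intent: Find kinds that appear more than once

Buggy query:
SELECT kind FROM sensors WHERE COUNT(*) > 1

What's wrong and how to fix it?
Bug: COUNT(*) is an aggregate and cannot be used in WHERE

Fix: Group first, then use HAVING for the count condition

Corrected query:
SELECT kind FROM sensors GROUP BY kind HAVING COUNT(*) > 1

Result:
kind    
--------
motion  
pressure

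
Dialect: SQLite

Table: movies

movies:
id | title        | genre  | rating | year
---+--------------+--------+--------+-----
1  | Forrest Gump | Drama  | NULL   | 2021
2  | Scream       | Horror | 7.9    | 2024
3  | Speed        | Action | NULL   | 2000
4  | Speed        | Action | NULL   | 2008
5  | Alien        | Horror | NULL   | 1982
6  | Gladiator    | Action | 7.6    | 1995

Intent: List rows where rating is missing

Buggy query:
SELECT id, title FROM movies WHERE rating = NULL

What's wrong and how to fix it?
Bug: '= NULL' is always unknown in SQL three-valued logic, so no rows match

Fix: Replace '= NULL' with 'IS NULL'

Corrected query:
SELECT id, title FROM movies WHERE rating IS NULL

Result:
id | title       
---+-------------
1  | Forrest Gump
3  | Speed       
4  | Speed       
5  | Alien       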